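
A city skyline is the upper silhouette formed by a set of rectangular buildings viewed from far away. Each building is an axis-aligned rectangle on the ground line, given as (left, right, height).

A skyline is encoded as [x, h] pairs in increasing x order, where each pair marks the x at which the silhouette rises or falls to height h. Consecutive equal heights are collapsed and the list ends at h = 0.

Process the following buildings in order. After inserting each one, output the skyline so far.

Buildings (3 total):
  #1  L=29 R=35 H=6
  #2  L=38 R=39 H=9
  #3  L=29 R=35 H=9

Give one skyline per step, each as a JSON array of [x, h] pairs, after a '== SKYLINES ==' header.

== SKYLINES ==
[[29,6],[35,0]]
[[29,6],[35,0],[38,9],[39,0]]
[[29,9],[35,0],[38,9],[39,0]]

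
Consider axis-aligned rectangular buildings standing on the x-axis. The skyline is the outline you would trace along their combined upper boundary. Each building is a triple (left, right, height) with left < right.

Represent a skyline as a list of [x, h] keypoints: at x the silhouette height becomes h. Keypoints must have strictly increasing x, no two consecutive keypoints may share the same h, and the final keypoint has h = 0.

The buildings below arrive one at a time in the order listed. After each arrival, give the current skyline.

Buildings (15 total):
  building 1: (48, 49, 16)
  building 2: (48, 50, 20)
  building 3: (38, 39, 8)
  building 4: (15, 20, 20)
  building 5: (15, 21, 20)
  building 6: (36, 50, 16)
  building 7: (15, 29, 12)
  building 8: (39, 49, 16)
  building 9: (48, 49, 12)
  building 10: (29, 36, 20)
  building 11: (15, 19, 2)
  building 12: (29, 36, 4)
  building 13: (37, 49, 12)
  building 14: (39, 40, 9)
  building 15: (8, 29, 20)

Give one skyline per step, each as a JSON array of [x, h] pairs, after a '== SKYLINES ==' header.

== SKYLINES ==
[[48,16],[49,0]]
[[48,20],[50,0]]
[[38,8],[39,0],[48,20],[50,0]]
[[15,20],[20,0],[38,8],[39,0],[48,20],[50,0]]
[[15,20],[21,0],[38,8],[39,0],[48,20],[50,0]]
[[15,20],[21,0],[36,16],[48,20],[50,0]]
[[15,20],[21,12],[29,0],[36,16],[48,20],[50,0]]
[[15,20],[21,12],[29,0],[36,16],[48,20],[50,0]]
[[15,20],[21,12],[29,0],[36,16],[48,20],[50,0]]
[[15,20],[21,12],[29,20],[36,16],[48,20],[50,0]]
[[15,20],[21,12],[29,20],[36,16],[48,20],[50,0]]
[[15,20],[21,12],[29,20],[36,16],[48,20],[50,0]]
[[15,20],[21,12],[29,20],[36,16],[48,20],[50,0]]
[[15,20],[21,12],[29,20],[36,16],[48,20],[50,0]]
[[8,20],[36,16],[48,20],[50,0]]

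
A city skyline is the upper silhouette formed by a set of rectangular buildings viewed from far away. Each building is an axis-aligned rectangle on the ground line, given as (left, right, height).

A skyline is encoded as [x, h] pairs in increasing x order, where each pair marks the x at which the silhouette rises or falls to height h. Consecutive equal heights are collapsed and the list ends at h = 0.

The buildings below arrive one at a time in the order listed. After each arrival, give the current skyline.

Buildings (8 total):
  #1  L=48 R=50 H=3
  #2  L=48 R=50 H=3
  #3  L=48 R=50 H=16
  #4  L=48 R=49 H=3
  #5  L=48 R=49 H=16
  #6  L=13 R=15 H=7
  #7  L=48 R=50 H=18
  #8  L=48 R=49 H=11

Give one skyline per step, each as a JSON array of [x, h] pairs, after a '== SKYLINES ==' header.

== SKYLINES ==
[[48,3],[50,0]]
[[48,3],[50,0]]
[[48,16],[50,0]]
[[48,16],[50,0]]
[[48,16],[50,0]]
[[13,7],[15,0],[48,16],[50,0]]
[[13,7],[15,0],[48,18],[50,0]]
[[13,7],[15,0],[48,18],[50,0]]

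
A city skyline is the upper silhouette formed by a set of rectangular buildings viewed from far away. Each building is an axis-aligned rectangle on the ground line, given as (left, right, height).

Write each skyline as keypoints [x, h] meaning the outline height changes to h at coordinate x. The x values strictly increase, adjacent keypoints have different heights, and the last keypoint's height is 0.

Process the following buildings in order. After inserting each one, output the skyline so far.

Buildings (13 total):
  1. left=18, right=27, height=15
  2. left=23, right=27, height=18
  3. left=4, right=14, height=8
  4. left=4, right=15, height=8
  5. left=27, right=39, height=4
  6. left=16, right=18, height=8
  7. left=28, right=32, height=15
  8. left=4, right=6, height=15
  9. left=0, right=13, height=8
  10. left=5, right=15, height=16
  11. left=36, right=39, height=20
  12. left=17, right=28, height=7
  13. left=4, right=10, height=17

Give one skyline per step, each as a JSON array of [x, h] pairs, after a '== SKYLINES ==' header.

== SKYLINES ==
[[18,15],[27,0]]
[[18,15],[23,18],[27,0]]
[[4,8],[14,0],[18,15],[23,18],[27,0]]
[[4,8],[15,0],[18,15],[23,18],[27,0]]
[[4,8],[15,0],[18,15],[23,18],[27,4],[39,0]]
[[4,8],[15,0],[16,8],[18,15],[23,18],[27,4],[39,0]]
[[4,8],[15,0],[16,8],[18,15],[23,18],[27,4],[28,15],[32,4],[39,0]]
[[4,15],[6,8],[15,0],[16,8],[18,15],[23,18],[27,4],[28,15],[32,4],[39,0]]
[[0,8],[4,15],[6,8],[15,0],[16,8],[18,15],[23,18],[27,4],[28,15],[32,4],[39,0]]
[[0,8],[4,15],[5,16],[15,0],[16,8],[18,15],[23,18],[27,4],[28,15],[32,4],[39,0]]
[[0,8],[4,15],[5,16],[15,0],[16,8],[18,15],[23,18],[27,4],[28,15],[32,4],[36,20],[39,0]]
[[0,8],[4,15],[5,16],[15,0],[16,8],[18,15],[23,18],[27,7],[28,15],[32,4],[36,20],[39,0]]
[[0,8],[4,17],[10,16],[15,0],[16,8],[18,15],[23,18],[27,7],[28,15],[32,4],[36,20],[39,0]]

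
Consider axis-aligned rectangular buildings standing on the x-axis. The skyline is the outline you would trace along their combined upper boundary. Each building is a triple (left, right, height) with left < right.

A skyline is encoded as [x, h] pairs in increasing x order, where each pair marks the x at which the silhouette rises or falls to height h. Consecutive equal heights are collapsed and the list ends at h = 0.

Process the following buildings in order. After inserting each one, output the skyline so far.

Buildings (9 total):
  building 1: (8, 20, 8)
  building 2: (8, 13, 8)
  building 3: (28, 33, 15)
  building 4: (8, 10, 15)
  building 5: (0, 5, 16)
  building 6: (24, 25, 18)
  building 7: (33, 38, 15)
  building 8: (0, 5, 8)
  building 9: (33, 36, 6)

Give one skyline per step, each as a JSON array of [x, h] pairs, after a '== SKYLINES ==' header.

== SKYLINES ==
[[8,8],[20,0]]
[[8,8],[20,0]]
[[8,8],[20,0],[28,15],[33,0]]
[[8,15],[10,8],[20,0],[28,15],[33,0]]
[[0,16],[5,0],[8,15],[10,8],[20,0],[28,15],[33,0]]
[[0,16],[5,0],[8,15],[10,8],[20,0],[24,18],[25,0],[28,15],[33,0]]
[[0,16],[5,0],[8,15],[10,8],[20,0],[24,18],[25,0],[28,15],[38,0]]
[[0,16],[5,0],[8,15],[10,8],[20,0],[24,18],[25,0],[28,15],[38,0]]
[[0,16],[5,0],[8,15],[10,8],[20,0],[24,18],[25,0],[28,15],[38,0]]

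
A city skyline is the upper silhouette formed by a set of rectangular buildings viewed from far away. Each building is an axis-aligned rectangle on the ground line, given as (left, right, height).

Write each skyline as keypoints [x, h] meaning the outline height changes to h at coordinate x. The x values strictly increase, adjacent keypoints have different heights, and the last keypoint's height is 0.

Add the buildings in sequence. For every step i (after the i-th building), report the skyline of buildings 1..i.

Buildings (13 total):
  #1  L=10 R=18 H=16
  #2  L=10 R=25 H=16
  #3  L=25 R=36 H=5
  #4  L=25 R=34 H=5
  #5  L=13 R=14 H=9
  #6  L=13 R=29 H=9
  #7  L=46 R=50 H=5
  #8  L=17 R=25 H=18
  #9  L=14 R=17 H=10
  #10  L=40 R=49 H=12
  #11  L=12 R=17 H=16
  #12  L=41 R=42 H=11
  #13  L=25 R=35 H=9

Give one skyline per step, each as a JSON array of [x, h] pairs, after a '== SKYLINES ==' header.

== SKYLINES ==
[[10,16],[18,0]]
[[10,16],[25,0]]
[[10,16],[25,5],[36,0]]
[[10,16],[25,5],[36,0]]
[[10,16],[25,5],[36,0]]
[[10,16],[25,9],[29,5],[36,0]]
[[10,16],[25,9],[29,5],[36,0],[46,5],[50,0]]
[[10,16],[17,18],[25,9],[29,5],[36,0],[46,5],[50,0]]
[[10,16],[17,18],[25,9],[29,5],[36,0],[46,5],[50,0]]
[[10,16],[17,18],[25,9],[29,5],[36,0],[40,12],[49,5],[50,0]]
[[10,16],[17,18],[25,9],[29,5],[36,0],[40,12],[49,5],[50,0]]
[[10,16],[17,18],[25,9],[29,5],[36,0],[40,12],[49,5],[50,0]]
[[10,16],[17,18],[25,9],[35,5],[36,0],[40,12],[49,5],[50,0]]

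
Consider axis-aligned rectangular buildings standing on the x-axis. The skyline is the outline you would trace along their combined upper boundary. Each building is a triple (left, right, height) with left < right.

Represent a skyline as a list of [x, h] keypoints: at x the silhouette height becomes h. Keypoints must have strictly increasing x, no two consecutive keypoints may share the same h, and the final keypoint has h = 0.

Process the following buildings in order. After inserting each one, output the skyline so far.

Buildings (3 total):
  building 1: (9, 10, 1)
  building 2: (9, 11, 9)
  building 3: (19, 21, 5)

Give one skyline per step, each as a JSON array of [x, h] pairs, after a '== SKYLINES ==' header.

== SKYLINES ==
[[9,1],[10,0]]
[[9,9],[11,0]]
[[9,9],[11,0],[19,5],[21,0]]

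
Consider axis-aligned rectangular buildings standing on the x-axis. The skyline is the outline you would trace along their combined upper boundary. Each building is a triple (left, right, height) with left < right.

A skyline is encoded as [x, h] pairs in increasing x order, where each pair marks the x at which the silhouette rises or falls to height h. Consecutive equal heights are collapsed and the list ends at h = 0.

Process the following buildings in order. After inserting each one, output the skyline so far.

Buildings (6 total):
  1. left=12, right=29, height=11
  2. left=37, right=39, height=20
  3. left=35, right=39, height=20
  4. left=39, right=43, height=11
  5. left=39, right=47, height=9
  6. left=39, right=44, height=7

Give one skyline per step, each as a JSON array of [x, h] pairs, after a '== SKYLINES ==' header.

== SKYLINES ==
[[12,11],[29,0]]
[[12,11],[29,0],[37,20],[39,0]]
[[12,11],[29,0],[35,20],[39,0]]
[[12,11],[29,0],[35,20],[39,11],[43,0]]
[[12,11],[29,0],[35,20],[39,11],[43,9],[47,0]]
[[12,11],[29,0],[35,20],[39,11],[43,9],[47,0]]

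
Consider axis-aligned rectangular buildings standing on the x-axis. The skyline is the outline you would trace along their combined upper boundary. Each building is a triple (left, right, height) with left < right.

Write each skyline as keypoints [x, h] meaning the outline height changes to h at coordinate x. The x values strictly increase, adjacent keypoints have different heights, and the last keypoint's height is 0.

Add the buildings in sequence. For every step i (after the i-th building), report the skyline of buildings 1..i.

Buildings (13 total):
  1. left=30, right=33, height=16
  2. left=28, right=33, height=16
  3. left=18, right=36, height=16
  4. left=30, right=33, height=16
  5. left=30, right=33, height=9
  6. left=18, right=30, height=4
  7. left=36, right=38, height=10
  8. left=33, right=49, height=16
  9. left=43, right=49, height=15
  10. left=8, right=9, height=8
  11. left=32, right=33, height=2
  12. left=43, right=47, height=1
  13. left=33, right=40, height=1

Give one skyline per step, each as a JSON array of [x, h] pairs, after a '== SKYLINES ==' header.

== SKYLINES ==
[[30,16],[33,0]]
[[28,16],[33,0]]
[[18,16],[36,0]]
[[18,16],[36,0]]
[[18,16],[36,0]]
[[18,16],[36,0]]
[[18,16],[36,10],[38,0]]
[[18,16],[49,0]]
[[18,16],[49,0]]
[[8,8],[9,0],[18,16],[49,0]]
[[8,8],[9,0],[18,16],[49,0]]
[[8,8],[9,0],[18,16],[49,0]]
[[8,8],[9,0],[18,16],[49,0]]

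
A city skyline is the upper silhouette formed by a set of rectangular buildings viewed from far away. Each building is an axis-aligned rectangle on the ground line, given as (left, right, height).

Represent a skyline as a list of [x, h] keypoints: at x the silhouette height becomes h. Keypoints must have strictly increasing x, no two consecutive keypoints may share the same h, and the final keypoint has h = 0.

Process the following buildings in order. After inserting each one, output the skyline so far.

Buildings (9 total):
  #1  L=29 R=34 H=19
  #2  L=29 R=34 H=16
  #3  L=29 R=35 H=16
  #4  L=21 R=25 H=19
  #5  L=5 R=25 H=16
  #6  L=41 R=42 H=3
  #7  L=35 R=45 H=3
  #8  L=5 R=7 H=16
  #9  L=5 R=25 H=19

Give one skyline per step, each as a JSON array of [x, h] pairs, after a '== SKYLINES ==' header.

== SKYLINES ==
[[29,19],[34,0]]
[[29,19],[34,0]]
[[29,19],[34,16],[35,0]]
[[21,19],[25,0],[29,19],[34,16],[35,0]]
[[5,16],[21,19],[25,0],[29,19],[34,16],[35,0]]
[[5,16],[21,19],[25,0],[29,19],[34,16],[35,0],[41,3],[42,0]]
[[5,16],[21,19],[25,0],[29,19],[34,16],[35,3],[45,0]]
[[5,16],[21,19],[25,0],[29,19],[34,16],[35,3],[45,0]]
[[5,19],[25,0],[29,19],[34,16],[35,3],[45,0]]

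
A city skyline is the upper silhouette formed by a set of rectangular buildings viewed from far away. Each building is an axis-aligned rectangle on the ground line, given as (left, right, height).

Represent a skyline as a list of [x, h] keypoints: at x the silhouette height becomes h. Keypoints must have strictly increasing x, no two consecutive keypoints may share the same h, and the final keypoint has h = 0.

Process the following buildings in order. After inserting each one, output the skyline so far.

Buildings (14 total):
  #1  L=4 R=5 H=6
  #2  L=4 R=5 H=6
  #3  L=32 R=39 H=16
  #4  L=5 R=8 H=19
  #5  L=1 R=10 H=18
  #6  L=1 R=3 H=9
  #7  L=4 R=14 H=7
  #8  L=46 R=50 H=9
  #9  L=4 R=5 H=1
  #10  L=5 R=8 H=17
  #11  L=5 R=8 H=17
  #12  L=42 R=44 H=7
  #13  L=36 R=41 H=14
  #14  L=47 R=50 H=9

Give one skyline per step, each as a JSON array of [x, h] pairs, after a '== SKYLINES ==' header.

== SKYLINES ==
[[4,6],[5,0]]
[[4,6],[5,0]]
[[4,6],[5,0],[32,16],[39,0]]
[[4,6],[5,19],[8,0],[32,16],[39,0]]
[[1,18],[5,19],[8,18],[10,0],[32,16],[39,0]]
[[1,18],[5,19],[8,18],[10,0],[32,16],[39,0]]
[[1,18],[5,19],[8,18],[10,7],[14,0],[32,16],[39,0]]
[[1,18],[5,19],[8,18],[10,7],[14,0],[32,16],[39,0],[46,9],[50,0]]
[[1,18],[5,19],[8,18],[10,7],[14,0],[32,16],[39,0],[46,9],[50,0]]
[[1,18],[5,19],[8,18],[10,7],[14,0],[32,16],[39,0],[46,9],[50,0]]
[[1,18],[5,19],[8,18],[10,7],[14,0],[32,16],[39,0],[46,9],[50,0]]
[[1,18],[5,19],[8,18],[10,7],[14,0],[32,16],[39,0],[42,7],[44,0],[46,9],[50,0]]
[[1,18],[5,19],[8,18],[10,7],[14,0],[32,16],[39,14],[41,0],[42,7],[44,0],[46,9],[50,0]]
[[1,18],[5,19],[8,18],[10,7],[14,0],[32,16],[39,14],[41,0],[42,7],[44,0],[46,9],[50,0]]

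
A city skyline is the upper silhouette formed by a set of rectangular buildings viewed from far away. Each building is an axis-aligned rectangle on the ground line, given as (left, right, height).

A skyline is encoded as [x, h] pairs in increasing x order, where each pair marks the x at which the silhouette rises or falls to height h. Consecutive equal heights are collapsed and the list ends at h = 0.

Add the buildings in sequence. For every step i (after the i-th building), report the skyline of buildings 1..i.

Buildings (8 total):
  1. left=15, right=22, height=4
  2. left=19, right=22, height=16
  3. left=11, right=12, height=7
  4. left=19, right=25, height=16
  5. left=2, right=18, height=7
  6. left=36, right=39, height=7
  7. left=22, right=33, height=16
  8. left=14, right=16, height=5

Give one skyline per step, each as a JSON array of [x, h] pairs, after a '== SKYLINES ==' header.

== SKYLINES ==
[[15,4],[22,0]]
[[15,4],[19,16],[22,0]]
[[11,7],[12,0],[15,4],[19,16],[22,0]]
[[11,7],[12,0],[15,4],[19,16],[25,0]]
[[2,7],[18,4],[19,16],[25,0]]
[[2,7],[18,4],[19,16],[25,0],[36,7],[39,0]]
[[2,7],[18,4],[19,16],[33,0],[36,7],[39,0]]
[[2,7],[18,4],[19,16],[33,0],[36,7],[39,0]]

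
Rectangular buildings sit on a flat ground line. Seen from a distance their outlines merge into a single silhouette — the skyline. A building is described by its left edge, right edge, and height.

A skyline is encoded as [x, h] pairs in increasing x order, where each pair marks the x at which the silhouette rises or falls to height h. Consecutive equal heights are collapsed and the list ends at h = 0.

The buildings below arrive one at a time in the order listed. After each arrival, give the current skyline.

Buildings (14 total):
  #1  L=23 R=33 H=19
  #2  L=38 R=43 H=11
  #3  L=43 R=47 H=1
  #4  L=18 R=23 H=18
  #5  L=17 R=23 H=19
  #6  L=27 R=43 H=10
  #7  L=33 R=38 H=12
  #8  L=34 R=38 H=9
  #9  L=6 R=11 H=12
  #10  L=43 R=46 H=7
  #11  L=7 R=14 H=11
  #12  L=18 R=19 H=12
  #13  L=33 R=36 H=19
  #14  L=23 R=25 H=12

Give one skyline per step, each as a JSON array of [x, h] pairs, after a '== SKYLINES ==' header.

== SKYLINES ==
[[23,19],[33,0]]
[[23,19],[33,0],[38,11],[43,0]]
[[23,19],[33,0],[38,11],[43,1],[47,0]]
[[18,18],[23,19],[33,0],[38,11],[43,1],[47,0]]
[[17,19],[33,0],[38,11],[43,1],[47,0]]
[[17,19],[33,10],[38,11],[43,1],[47,0]]
[[17,19],[33,12],[38,11],[43,1],[47,0]]
[[17,19],[33,12],[38,11],[43,1],[47,0]]
[[6,12],[11,0],[17,19],[33,12],[38,11],[43,1],[47,0]]
[[6,12],[11,0],[17,19],[33,12],[38,11],[43,7],[46,1],[47,0]]
[[6,12],[11,11],[14,0],[17,19],[33,12],[38,11],[43,7],[46,1],[47,0]]
[[6,12],[11,11],[14,0],[17,19],[33,12],[38,11],[43,7],[46,1],[47,0]]
[[6,12],[11,11],[14,0],[17,19],[36,12],[38,11],[43,7],[46,1],[47,0]]
[[6,12],[11,11],[14,0],[17,19],[36,12],[38,11],[43,7],[46,1],[47,0]]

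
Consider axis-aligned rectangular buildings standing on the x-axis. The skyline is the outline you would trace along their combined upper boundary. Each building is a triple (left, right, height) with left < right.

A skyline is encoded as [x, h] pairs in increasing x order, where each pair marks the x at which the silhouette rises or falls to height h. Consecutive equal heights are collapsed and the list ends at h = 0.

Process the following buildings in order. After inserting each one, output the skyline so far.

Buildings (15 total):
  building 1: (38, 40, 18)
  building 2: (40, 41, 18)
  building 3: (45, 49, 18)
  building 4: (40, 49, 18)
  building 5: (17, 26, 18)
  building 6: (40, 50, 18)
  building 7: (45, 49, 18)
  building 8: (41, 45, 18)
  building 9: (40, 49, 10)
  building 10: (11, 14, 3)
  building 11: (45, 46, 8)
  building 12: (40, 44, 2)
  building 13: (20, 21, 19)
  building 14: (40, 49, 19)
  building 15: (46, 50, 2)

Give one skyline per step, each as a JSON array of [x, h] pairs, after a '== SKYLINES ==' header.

== SKYLINES ==
[[38,18],[40,0]]
[[38,18],[41,0]]
[[38,18],[41,0],[45,18],[49,0]]
[[38,18],[49,0]]
[[17,18],[26,0],[38,18],[49,0]]
[[17,18],[26,0],[38,18],[50,0]]
[[17,18],[26,0],[38,18],[50,0]]
[[17,18],[26,0],[38,18],[50,0]]
[[17,18],[26,0],[38,18],[50,0]]
[[11,3],[14,0],[17,18],[26,0],[38,18],[50,0]]
[[11,3],[14,0],[17,18],[26,0],[38,18],[50,0]]
[[11,3],[14,0],[17,18],[26,0],[38,18],[50,0]]
[[11,3],[14,0],[17,18],[20,19],[21,18],[26,0],[38,18],[50,0]]
[[11,3],[14,0],[17,18],[20,19],[21,18],[26,0],[38,18],[40,19],[49,18],[50,0]]
[[11,3],[14,0],[17,18],[20,19],[21,18],[26,0],[38,18],[40,19],[49,18],[50,0]]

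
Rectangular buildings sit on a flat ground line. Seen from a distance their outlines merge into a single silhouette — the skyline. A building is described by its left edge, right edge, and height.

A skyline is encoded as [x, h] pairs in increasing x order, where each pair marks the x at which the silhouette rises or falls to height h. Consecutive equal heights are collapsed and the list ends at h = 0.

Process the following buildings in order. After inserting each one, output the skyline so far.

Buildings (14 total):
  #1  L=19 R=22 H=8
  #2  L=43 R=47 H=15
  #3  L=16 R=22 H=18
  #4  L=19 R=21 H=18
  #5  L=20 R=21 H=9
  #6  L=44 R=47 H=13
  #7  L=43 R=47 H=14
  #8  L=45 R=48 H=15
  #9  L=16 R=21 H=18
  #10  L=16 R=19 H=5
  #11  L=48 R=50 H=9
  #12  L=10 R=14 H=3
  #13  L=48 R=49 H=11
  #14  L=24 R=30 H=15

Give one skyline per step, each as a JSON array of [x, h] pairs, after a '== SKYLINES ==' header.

== SKYLINES ==
[[19,8],[22,0]]
[[19,8],[22,0],[43,15],[47,0]]
[[16,18],[22,0],[43,15],[47,0]]
[[16,18],[22,0],[43,15],[47,0]]
[[16,18],[22,0],[43,15],[47,0]]
[[16,18],[22,0],[43,15],[47,0]]
[[16,18],[22,0],[43,15],[47,0]]
[[16,18],[22,0],[43,15],[48,0]]
[[16,18],[22,0],[43,15],[48,0]]
[[16,18],[22,0],[43,15],[48,0]]
[[16,18],[22,0],[43,15],[48,9],[50,0]]
[[10,3],[14,0],[16,18],[22,0],[43,15],[48,9],[50,0]]
[[10,3],[14,0],[16,18],[22,0],[43,15],[48,11],[49,9],[50,0]]
[[10,3],[14,0],[16,18],[22,0],[24,15],[30,0],[43,15],[48,11],[49,9],[50,0]]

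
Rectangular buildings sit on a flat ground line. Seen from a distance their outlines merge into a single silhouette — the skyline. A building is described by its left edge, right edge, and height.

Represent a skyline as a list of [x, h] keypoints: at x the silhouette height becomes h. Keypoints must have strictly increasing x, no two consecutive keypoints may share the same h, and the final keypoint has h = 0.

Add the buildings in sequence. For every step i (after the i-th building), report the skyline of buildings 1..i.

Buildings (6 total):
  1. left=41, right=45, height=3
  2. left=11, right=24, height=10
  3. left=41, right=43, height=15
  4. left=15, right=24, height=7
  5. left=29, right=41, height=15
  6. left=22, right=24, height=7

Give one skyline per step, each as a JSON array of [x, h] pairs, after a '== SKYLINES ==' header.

== SKYLINES ==
[[41,3],[45,0]]
[[11,10],[24,0],[41,3],[45,0]]
[[11,10],[24,0],[41,15],[43,3],[45,0]]
[[11,10],[24,0],[41,15],[43,3],[45,0]]
[[11,10],[24,0],[29,15],[43,3],[45,0]]
[[11,10],[24,0],[29,15],[43,3],[45,0]]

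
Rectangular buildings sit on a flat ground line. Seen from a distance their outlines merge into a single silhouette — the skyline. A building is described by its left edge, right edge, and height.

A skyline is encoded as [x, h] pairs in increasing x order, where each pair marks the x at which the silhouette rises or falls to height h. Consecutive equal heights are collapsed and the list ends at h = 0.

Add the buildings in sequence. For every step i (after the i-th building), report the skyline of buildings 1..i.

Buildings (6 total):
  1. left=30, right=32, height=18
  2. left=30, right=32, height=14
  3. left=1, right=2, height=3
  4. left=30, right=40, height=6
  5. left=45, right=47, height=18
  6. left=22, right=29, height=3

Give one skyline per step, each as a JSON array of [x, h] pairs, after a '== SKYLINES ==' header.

== SKYLINES ==
[[30,18],[32,0]]
[[30,18],[32,0]]
[[1,3],[2,0],[30,18],[32,0]]
[[1,3],[2,0],[30,18],[32,6],[40,0]]
[[1,3],[2,0],[30,18],[32,6],[40,0],[45,18],[47,0]]
[[1,3],[2,0],[22,3],[29,0],[30,18],[32,6],[40,0],[45,18],[47,0]]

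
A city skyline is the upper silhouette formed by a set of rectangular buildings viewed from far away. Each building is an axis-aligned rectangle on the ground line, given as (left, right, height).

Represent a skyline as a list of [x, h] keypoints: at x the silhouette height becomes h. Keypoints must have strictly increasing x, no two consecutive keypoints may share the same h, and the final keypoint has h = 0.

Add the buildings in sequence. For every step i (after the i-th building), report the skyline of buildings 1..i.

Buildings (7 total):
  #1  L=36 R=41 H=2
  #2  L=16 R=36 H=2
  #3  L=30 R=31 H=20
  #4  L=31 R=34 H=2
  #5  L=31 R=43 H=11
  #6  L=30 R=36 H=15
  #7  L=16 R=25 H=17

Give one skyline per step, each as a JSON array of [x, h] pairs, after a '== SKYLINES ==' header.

== SKYLINES ==
[[36,2],[41,0]]
[[16,2],[41,0]]
[[16,2],[30,20],[31,2],[41,0]]
[[16,2],[30,20],[31,2],[41,0]]
[[16,2],[30,20],[31,11],[43,0]]
[[16,2],[30,20],[31,15],[36,11],[43,0]]
[[16,17],[25,2],[30,20],[31,15],[36,11],[43,0]]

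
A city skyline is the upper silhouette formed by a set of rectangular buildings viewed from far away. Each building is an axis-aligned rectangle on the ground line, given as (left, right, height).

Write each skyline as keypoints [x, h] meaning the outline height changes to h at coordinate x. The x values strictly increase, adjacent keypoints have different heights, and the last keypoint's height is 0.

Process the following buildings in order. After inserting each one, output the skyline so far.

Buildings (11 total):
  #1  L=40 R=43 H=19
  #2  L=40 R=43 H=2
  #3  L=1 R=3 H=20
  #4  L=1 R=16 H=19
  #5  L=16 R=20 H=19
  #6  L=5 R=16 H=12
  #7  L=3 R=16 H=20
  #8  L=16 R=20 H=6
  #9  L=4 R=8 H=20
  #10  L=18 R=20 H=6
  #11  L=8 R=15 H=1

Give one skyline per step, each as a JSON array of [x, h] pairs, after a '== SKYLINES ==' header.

== SKYLINES ==
[[40,19],[43,0]]
[[40,19],[43,0]]
[[1,20],[3,0],[40,19],[43,0]]
[[1,20],[3,19],[16,0],[40,19],[43,0]]
[[1,20],[3,19],[20,0],[40,19],[43,0]]
[[1,20],[3,19],[20,0],[40,19],[43,0]]
[[1,20],[16,19],[20,0],[40,19],[43,0]]
[[1,20],[16,19],[20,0],[40,19],[43,0]]
[[1,20],[16,19],[20,0],[40,19],[43,0]]
[[1,20],[16,19],[20,0],[40,19],[43,0]]
[[1,20],[16,19],[20,0],[40,19],[43,0]]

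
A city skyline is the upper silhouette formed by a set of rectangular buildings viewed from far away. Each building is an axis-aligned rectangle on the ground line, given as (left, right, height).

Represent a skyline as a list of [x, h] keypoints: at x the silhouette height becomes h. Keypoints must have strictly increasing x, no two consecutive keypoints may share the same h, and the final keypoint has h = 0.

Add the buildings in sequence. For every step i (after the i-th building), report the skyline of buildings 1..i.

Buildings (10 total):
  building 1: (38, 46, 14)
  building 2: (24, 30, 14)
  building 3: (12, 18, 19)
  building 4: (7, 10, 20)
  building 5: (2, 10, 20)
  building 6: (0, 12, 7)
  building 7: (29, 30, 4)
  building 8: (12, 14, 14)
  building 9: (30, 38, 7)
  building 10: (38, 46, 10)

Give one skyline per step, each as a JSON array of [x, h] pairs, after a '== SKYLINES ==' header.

== SKYLINES ==
[[38,14],[46,0]]
[[24,14],[30,0],[38,14],[46,0]]
[[12,19],[18,0],[24,14],[30,0],[38,14],[46,0]]
[[7,20],[10,0],[12,19],[18,0],[24,14],[30,0],[38,14],[46,0]]
[[2,20],[10,0],[12,19],[18,0],[24,14],[30,0],[38,14],[46,0]]
[[0,7],[2,20],[10,7],[12,19],[18,0],[24,14],[30,0],[38,14],[46,0]]
[[0,7],[2,20],[10,7],[12,19],[18,0],[24,14],[30,0],[38,14],[46,0]]
[[0,7],[2,20],[10,7],[12,19],[18,0],[24,14],[30,0],[38,14],[46,0]]
[[0,7],[2,20],[10,7],[12,19],[18,0],[24,14],[30,7],[38,14],[46,0]]
[[0,7],[2,20],[10,7],[12,19],[18,0],[24,14],[30,7],[38,14],[46,0]]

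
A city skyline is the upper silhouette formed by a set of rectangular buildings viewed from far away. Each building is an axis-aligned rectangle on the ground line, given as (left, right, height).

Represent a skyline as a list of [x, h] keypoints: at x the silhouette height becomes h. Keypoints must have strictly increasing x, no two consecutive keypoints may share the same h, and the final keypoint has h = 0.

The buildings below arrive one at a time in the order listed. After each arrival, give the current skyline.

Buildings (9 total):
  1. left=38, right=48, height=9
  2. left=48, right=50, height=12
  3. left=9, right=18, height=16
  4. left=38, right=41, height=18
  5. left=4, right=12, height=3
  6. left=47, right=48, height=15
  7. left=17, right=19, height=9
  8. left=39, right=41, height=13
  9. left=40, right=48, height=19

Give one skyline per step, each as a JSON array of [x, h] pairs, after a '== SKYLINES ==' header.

== SKYLINES ==
[[38,9],[48,0]]
[[38,9],[48,12],[50,0]]
[[9,16],[18,0],[38,9],[48,12],[50,0]]
[[9,16],[18,0],[38,18],[41,9],[48,12],[50,0]]
[[4,3],[9,16],[18,0],[38,18],[41,9],[48,12],[50,0]]
[[4,3],[9,16],[18,0],[38,18],[41,9],[47,15],[48,12],[50,0]]
[[4,3],[9,16],[18,9],[19,0],[38,18],[41,9],[47,15],[48,12],[50,0]]
[[4,3],[9,16],[18,9],[19,0],[38,18],[41,9],[47,15],[48,12],[50,0]]
[[4,3],[9,16],[18,9],[19,0],[38,18],[40,19],[48,12],[50,0]]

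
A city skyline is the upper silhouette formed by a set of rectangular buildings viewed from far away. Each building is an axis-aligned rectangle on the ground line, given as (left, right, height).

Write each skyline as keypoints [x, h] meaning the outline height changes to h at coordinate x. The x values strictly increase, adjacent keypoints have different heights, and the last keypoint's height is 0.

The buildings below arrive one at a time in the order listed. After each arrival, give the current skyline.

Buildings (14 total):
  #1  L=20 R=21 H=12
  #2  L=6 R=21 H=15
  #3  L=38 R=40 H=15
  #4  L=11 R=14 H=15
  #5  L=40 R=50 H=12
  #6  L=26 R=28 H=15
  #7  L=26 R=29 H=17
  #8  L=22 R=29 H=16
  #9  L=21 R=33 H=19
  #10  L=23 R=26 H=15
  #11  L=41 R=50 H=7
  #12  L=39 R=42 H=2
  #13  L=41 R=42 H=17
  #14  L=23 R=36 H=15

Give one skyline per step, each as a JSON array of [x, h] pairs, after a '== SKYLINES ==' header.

== SKYLINES ==
[[20,12],[21,0]]
[[6,15],[21,0]]
[[6,15],[21,0],[38,15],[40,0]]
[[6,15],[21,0],[38,15],[40,0]]
[[6,15],[21,0],[38,15],[40,12],[50,0]]
[[6,15],[21,0],[26,15],[28,0],[38,15],[40,12],[50,0]]
[[6,15],[21,0],[26,17],[29,0],[38,15],[40,12],[50,0]]
[[6,15],[21,0],[22,16],[26,17],[29,0],[38,15],[40,12],[50,0]]
[[6,15],[21,19],[33,0],[38,15],[40,12],[50,0]]
[[6,15],[21,19],[33,0],[38,15],[40,12],[50,0]]
[[6,15],[21,19],[33,0],[38,15],[40,12],[50,0]]
[[6,15],[21,19],[33,0],[38,15],[40,12],[50,0]]
[[6,15],[21,19],[33,0],[38,15],[40,12],[41,17],[42,12],[50,0]]
[[6,15],[21,19],[33,15],[36,0],[38,15],[40,12],[41,17],[42,12],[50,0]]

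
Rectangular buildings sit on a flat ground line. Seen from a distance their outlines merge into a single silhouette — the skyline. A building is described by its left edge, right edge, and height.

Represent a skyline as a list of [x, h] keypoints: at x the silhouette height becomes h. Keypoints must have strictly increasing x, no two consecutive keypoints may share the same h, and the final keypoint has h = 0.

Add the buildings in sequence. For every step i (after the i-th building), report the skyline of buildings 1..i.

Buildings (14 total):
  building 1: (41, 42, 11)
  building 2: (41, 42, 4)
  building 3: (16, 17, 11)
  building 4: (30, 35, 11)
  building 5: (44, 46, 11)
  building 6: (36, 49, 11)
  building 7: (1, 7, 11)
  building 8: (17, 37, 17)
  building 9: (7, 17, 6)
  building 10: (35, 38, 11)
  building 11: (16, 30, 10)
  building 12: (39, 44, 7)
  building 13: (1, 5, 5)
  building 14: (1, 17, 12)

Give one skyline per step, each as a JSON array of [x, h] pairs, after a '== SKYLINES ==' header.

== SKYLINES ==
[[41,11],[42,0]]
[[41,11],[42,0]]
[[16,11],[17,0],[41,11],[42,0]]
[[16,11],[17,0],[30,11],[35,0],[41,11],[42,0]]
[[16,11],[17,0],[30,11],[35,0],[41,11],[42,0],[44,11],[46,0]]
[[16,11],[17,0],[30,11],[35,0],[36,11],[49,0]]
[[1,11],[7,0],[16,11],[17,0],[30,11],[35,0],[36,11],[49,0]]
[[1,11],[7,0],[16,11],[17,17],[37,11],[49,0]]
[[1,11],[7,6],[16,11],[17,17],[37,11],[49,0]]
[[1,11],[7,6],[16,11],[17,17],[37,11],[49,0]]
[[1,11],[7,6],[16,11],[17,17],[37,11],[49,0]]
[[1,11],[7,6],[16,11],[17,17],[37,11],[49,0]]
[[1,11],[7,6],[16,11],[17,17],[37,11],[49,0]]
[[1,12],[17,17],[37,11],[49,0]]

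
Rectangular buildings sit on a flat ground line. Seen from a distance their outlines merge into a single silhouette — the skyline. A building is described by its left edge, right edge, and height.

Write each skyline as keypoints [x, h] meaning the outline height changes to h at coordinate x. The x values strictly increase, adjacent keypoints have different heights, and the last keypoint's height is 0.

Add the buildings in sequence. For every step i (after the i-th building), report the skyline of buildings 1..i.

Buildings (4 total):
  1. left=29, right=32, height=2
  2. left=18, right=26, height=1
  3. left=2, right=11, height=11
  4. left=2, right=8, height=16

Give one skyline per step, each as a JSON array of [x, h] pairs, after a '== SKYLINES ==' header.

== SKYLINES ==
[[29,2],[32,0]]
[[18,1],[26,0],[29,2],[32,0]]
[[2,11],[11,0],[18,1],[26,0],[29,2],[32,0]]
[[2,16],[8,11],[11,0],[18,1],[26,0],[29,2],[32,0]]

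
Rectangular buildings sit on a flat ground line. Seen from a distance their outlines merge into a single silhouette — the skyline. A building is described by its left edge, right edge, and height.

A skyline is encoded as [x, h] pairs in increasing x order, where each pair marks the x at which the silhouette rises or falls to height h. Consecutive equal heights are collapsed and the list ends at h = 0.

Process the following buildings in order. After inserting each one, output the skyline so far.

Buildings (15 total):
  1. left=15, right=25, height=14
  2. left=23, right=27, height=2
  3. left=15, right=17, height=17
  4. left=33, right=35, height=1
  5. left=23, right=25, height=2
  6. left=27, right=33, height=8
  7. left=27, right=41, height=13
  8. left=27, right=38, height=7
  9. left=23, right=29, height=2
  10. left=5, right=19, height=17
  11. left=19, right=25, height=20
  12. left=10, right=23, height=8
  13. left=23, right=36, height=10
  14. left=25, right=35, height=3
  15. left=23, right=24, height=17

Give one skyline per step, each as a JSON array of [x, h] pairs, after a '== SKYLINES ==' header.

== SKYLINES ==
[[15,14],[25,0]]
[[15,14],[25,2],[27,0]]
[[15,17],[17,14],[25,2],[27,0]]
[[15,17],[17,14],[25,2],[27,0],[33,1],[35,0]]
[[15,17],[17,14],[25,2],[27,0],[33,1],[35,0]]
[[15,17],[17,14],[25,2],[27,8],[33,1],[35,0]]
[[15,17],[17,14],[25,2],[27,13],[41,0]]
[[15,17],[17,14],[25,2],[27,13],[41,0]]
[[15,17],[17,14],[25,2],[27,13],[41,0]]
[[5,17],[19,14],[25,2],[27,13],[41,0]]
[[5,17],[19,20],[25,2],[27,13],[41,0]]
[[5,17],[19,20],[25,2],[27,13],[41,0]]
[[5,17],[19,20],[25,10],[27,13],[41,0]]
[[5,17],[19,20],[25,10],[27,13],[41,0]]
[[5,17],[19,20],[25,10],[27,13],[41,0]]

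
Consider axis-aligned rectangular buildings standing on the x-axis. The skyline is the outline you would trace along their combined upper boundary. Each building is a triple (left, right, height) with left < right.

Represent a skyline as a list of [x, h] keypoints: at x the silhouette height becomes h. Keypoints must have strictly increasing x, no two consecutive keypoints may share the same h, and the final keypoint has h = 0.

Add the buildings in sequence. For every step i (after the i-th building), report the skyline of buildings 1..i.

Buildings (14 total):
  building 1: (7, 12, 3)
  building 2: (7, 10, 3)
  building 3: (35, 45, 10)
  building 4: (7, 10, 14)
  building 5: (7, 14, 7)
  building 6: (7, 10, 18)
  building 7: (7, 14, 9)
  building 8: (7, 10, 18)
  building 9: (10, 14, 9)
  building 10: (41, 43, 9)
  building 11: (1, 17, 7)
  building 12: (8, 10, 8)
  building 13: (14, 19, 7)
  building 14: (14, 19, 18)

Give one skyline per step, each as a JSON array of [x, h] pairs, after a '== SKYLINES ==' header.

== SKYLINES ==
[[7,3],[12,0]]
[[7,3],[12,0]]
[[7,3],[12,0],[35,10],[45,0]]
[[7,14],[10,3],[12,0],[35,10],[45,0]]
[[7,14],[10,7],[14,0],[35,10],[45,0]]
[[7,18],[10,7],[14,0],[35,10],[45,0]]
[[7,18],[10,9],[14,0],[35,10],[45,0]]
[[7,18],[10,9],[14,0],[35,10],[45,0]]
[[7,18],[10,9],[14,0],[35,10],[45,0]]
[[7,18],[10,9],[14,0],[35,10],[45,0]]
[[1,7],[7,18],[10,9],[14,7],[17,0],[35,10],[45,0]]
[[1,7],[7,18],[10,9],[14,7],[17,0],[35,10],[45,0]]
[[1,7],[7,18],[10,9],[14,7],[19,0],[35,10],[45,0]]
[[1,7],[7,18],[10,9],[14,18],[19,0],[35,10],[45,0]]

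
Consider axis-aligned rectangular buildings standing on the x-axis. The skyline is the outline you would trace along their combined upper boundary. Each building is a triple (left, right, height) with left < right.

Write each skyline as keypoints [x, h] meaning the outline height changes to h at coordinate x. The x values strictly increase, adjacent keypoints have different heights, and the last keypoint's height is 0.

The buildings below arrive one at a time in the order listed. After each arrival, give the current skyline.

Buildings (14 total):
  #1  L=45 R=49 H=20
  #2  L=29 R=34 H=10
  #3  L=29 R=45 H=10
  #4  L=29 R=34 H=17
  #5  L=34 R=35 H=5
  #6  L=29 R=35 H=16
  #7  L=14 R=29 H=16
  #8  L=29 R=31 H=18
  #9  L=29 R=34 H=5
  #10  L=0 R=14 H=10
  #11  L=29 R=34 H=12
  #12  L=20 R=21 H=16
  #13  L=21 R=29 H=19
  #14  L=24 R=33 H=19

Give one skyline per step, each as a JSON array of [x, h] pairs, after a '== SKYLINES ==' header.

== SKYLINES ==
[[45,20],[49,0]]
[[29,10],[34,0],[45,20],[49,0]]
[[29,10],[45,20],[49,0]]
[[29,17],[34,10],[45,20],[49,0]]
[[29,17],[34,10],[45,20],[49,0]]
[[29,17],[34,16],[35,10],[45,20],[49,0]]
[[14,16],[29,17],[34,16],[35,10],[45,20],[49,0]]
[[14,16],[29,18],[31,17],[34,16],[35,10],[45,20],[49,0]]
[[14,16],[29,18],[31,17],[34,16],[35,10],[45,20],[49,0]]
[[0,10],[14,16],[29,18],[31,17],[34,16],[35,10],[45,20],[49,0]]
[[0,10],[14,16],[29,18],[31,17],[34,16],[35,10],[45,20],[49,0]]
[[0,10],[14,16],[29,18],[31,17],[34,16],[35,10],[45,20],[49,0]]
[[0,10],[14,16],[21,19],[29,18],[31,17],[34,16],[35,10],[45,20],[49,0]]
[[0,10],[14,16],[21,19],[33,17],[34,16],[35,10],[45,20],[49,0]]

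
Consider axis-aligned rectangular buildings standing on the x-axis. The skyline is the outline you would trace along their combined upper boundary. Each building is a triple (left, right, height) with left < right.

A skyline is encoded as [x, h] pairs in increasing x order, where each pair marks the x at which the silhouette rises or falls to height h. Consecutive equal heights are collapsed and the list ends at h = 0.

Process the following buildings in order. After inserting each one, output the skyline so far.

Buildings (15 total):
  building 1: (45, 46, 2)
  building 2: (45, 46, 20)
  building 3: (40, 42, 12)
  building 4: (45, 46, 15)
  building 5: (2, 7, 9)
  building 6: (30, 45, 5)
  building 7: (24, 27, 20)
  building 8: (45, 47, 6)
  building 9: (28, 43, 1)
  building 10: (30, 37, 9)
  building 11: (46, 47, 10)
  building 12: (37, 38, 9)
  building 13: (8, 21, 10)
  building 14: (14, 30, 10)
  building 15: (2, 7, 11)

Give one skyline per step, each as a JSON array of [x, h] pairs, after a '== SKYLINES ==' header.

== SKYLINES ==
[[45,2],[46,0]]
[[45,20],[46,0]]
[[40,12],[42,0],[45,20],[46,0]]
[[40,12],[42,0],[45,20],[46,0]]
[[2,9],[7,0],[40,12],[42,0],[45,20],[46,0]]
[[2,9],[7,0],[30,5],[40,12],[42,5],[45,20],[46,0]]
[[2,9],[7,0],[24,20],[27,0],[30,5],[40,12],[42,5],[45,20],[46,0]]
[[2,9],[7,0],[24,20],[27,0],[30,5],[40,12],[42,5],[45,20],[46,6],[47,0]]
[[2,9],[7,0],[24,20],[27,0],[28,1],[30,5],[40,12],[42,5],[45,20],[46,6],[47,0]]
[[2,9],[7,0],[24,20],[27,0],[28,1],[30,9],[37,5],[40,12],[42,5],[45,20],[46,6],[47,0]]
[[2,9],[7,0],[24,20],[27,0],[28,1],[30,9],[37,5],[40,12],[42,5],[45,20],[46,10],[47,0]]
[[2,9],[7,0],[24,20],[27,0],[28,1],[30,9],[38,5],[40,12],[42,5],[45,20],[46,10],[47,0]]
[[2,9],[7,0],[8,10],[21,0],[24,20],[27,0],[28,1],[30,9],[38,5],[40,12],[42,5],[45,20],[46,10],[47,0]]
[[2,9],[7,0],[8,10],[24,20],[27,10],[30,9],[38,5],[40,12],[42,5],[45,20],[46,10],[47,0]]
[[2,11],[7,0],[8,10],[24,20],[27,10],[30,9],[38,5],[40,12],[42,5],[45,20],[46,10],[47,0]]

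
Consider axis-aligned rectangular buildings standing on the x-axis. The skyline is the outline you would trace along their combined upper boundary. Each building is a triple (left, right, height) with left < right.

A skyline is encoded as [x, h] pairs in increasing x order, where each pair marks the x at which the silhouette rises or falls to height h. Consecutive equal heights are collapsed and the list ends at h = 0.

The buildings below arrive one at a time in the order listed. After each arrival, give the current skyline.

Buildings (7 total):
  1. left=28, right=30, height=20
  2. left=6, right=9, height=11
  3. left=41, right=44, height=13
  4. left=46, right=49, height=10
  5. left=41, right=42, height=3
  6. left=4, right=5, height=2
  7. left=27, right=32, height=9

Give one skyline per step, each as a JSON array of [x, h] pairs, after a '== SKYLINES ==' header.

== SKYLINES ==
[[28,20],[30,0]]
[[6,11],[9,0],[28,20],[30,0]]
[[6,11],[9,0],[28,20],[30,0],[41,13],[44,0]]
[[6,11],[9,0],[28,20],[30,0],[41,13],[44,0],[46,10],[49,0]]
[[6,11],[9,0],[28,20],[30,0],[41,13],[44,0],[46,10],[49,0]]
[[4,2],[5,0],[6,11],[9,0],[28,20],[30,0],[41,13],[44,0],[46,10],[49,0]]
[[4,2],[5,0],[6,11],[9,0],[27,9],[28,20],[30,9],[32,0],[41,13],[44,0],[46,10],[49,0]]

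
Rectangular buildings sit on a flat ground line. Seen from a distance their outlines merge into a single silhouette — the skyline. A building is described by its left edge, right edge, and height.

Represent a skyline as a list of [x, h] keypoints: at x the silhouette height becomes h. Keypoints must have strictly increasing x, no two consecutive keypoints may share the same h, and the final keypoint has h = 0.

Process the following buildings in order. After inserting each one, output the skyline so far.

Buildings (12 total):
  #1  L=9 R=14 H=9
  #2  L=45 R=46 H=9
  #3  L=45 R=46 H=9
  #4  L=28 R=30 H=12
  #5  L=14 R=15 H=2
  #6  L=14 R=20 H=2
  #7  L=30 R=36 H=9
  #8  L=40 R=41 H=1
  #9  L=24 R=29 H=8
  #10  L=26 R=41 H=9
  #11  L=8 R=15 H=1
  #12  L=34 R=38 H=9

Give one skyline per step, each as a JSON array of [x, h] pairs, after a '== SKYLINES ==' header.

== SKYLINES ==
[[9,9],[14,0]]
[[9,9],[14,0],[45,9],[46,0]]
[[9,9],[14,0],[45,9],[46,0]]
[[9,9],[14,0],[28,12],[30,0],[45,9],[46,0]]
[[9,9],[14,2],[15,0],[28,12],[30,0],[45,9],[46,0]]
[[9,9],[14,2],[20,0],[28,12],[30,0],[45,9],[46,0]]
[[9,9],[14,2],[20,0],[28,12],[30,9],[36,0],[45,9],[46,0]]
[[9,9],[14,2],[20,0],[28,12],[30,9],[36,0],[40,1],[41,0],[45,9],[46,0]]
[[9,9],[14,2],[20,0],[24,8],[28,12],[30,9],[36,0],[40,1],[41,0],[45,9],[46,0]]
[[9,9],[14,2],[20,0],[24,8],[26,9],[28,12],[30,9],[41,0],[45,9],[46,0]]
[[8,1],[9,9],[14,2],[20,0],[24,8],[26,9],[28,12],[30,9],[41,0],[45,9],[46,0]]
[[8,1],[9,9],[14,2],[20,0],[24,8],[26,9],[28,12],[30,9],[41,0],[45,9],[46,0]]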